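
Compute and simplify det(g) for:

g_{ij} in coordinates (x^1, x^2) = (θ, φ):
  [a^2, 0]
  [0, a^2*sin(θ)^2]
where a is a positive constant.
For a 2×2 metric: det(g) = g_{11}·g_{22} - g_{12}·g_{21}
= (a^2)·(a^2*sin(θ)^2) - (0)·(0)
= a^4*sin(θ)^2 - 0
det(g) = a^4*sin(θ)^2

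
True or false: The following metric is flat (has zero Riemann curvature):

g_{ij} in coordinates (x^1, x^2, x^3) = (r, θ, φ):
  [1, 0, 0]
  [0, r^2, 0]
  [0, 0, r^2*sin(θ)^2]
Non-zero Christoffel symbols:
Γ^r_{θ θ} = -r
Γ^r_{φ φ} = -r*sin(θ)^2
Γ^θ_{r θ} = 1/r
Γ^θ_{φ φ} = -sin(2*θ)/2
Γ^φ_{r φ} = 1/r
Γ^φ_{θ φ} = 1/tan(θ)
Ricci tensor: R_{rr} = 0, R_{rθ} = 0, R_{rφ} = 0, R_{θθ} = 0, R_{θφ} = 0, R_{φφ} = 0
All R_{ij} vanish; in 3 dimensions the Riemann tensor is fully determined by the Ricci tensor, so R^i_{jkl} = 0: the metric is flat (curvilinear coordinates on flat space).
True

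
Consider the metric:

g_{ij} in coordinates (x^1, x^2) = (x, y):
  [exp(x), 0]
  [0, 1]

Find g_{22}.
With x^1 = x, x^2 = y, g_{22} = g_{yy} is the row-2, column-2 entry of the matrix.
g_{22} = 1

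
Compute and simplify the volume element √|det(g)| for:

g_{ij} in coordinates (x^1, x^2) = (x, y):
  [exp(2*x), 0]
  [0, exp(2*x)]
det(g) = exp(4*x)
√|det(g)| = exp(2*x)
Volume element: dV = exp(2*x) dx dy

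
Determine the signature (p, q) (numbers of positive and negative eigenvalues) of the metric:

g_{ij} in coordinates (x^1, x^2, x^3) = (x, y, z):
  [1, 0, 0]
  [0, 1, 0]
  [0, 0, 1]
The metric is diagonal, so its eigenvalues are the diagonal entries: 1, 1, 1 (at a generic point, where coordinate-dependent entries are positive).
3 positive, 0 negative.
(3, 0) - Riemannian (positive definite)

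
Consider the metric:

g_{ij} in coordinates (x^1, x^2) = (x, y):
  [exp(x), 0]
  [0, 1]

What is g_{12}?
With x^1 = x, x^2 = y, g_{12} = g_{xy} is the row-1, column-2 entry of the matrix.
g_{12} = 0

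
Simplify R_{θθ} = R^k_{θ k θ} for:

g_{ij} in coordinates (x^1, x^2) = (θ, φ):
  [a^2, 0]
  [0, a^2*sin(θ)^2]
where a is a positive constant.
Non-zero Christoffel symbols (Γ^k_{ij} = Γ^k_{ji}):
Γ^θ_{φ φ} = -sin(2*θ)/2
Γ^φ_{θ φ} = 1/tan(θ)
R^θ_{θ θ θ} = 0 (a repeated index in an antisymmetric pair)
R^φ_{θ φ θ} = ∂_φ Γ^φ_{θ θ} - ∂_θ Γ^φ_{θ φ} + Γ^φ_{φ m} Γ^m_{θ θ} - Γ^φ_{θ m} Γ^m_{θ φ}
  = (0) - (-1/sin(θ)^2) + (0) - (1/tan(θ)^2) = 1
R_{θθ} = R^θ_{θ θ θ} + R^φ_{θ φ θ} = (0) + (1) = 1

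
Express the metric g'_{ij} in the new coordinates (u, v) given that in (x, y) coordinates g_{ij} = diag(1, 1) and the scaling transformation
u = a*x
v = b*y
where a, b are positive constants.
Invert the transformation: x = u/a, y = v/b
g'_{ij} = (∂x^k/∂x'^i)(∂x^l/∂x'^j) g_{kl}; with g_{kl} = δ_{kl} this is Σ_k (∂x^k/∂x'^i)(∂x^k/∂x'^j).
Jacobian: ∂x/∂u = 1/a, ∂x/∂v = 0, ∂y/∂u = 0, ∂y/∂v = 1/b
g'_{uu} = (1/a)(1/a) + (0)(0) = 1/a^2
g'_{uv} = (1/a)(0) + (0)(1/b) = 0
g'_{vv} = (0)(0) + (1/b)(1/b) = 1/b^2
g'_{ij} = diag(1/a^2, 1/b^2)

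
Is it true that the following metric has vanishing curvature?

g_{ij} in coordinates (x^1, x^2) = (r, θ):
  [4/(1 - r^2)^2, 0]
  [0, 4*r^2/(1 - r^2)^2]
Non-zero Christoffel symbols:
Γ^r_{r r} = 2*r/(1 - r^2)
Γ^r_{θ θ} = (r^3 + r)/(r^2 - 1)
Γ^θ_{r θ} = (-r^2 - 1)/(r^3 - r)
Ricci tensor: R_{rr} = -4/(r^2 - 1)^2, R_{rθ} = 0, R_{θθ} = -4*r^2/(r^2 - 1)^2
The Ricci tensor is non-zero, so the Riemann tensor is non-zero: not flat.
No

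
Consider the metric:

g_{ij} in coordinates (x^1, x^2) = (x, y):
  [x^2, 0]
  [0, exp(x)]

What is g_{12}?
With x^1 = x, x^2 = y, g_{12} = g_{xy} is the row-1, column-2 entry of the matrix.
g_{12} = 0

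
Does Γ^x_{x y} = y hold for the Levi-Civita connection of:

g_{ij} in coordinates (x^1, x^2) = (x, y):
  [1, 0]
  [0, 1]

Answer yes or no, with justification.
Γ^x_{x y} = (1/2) g^{xx} (∂_x g_{xy} + ∂_y g_{xx} - ∂_x g_{xy}) = (1/2)(1)((0) + (0) - (0)) = 0
This differs from the proposed value y.
No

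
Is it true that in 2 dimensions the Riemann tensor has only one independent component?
The number of independent components is n^2(n^2-1)/12 = 4·3/12 = 1 for n = 2 (e.g. R_{1212}).
Yes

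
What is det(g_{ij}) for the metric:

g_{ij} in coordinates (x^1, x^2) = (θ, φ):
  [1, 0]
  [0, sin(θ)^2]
For a 2×2 metric: det(g) = g_{11}·g_{22} - g_{12}·g_{21}
= (1)·(sin(θ)^2) - (0)·(0)
= sin(θ)^2 - 0
det(g) = sin(θ)^2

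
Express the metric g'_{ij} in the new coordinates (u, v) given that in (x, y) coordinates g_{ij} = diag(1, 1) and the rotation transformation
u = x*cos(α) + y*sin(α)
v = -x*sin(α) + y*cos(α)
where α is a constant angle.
Invert the transformation: x = u*cos(α) - v*sin(α), y = u*sin(α) + v*cos(α)
g'_{ij} = (∂x^k/∂x'^i)(∂x^l/∂x'^j) g_{kl}; with g_{kl} = δ_{kl} this is Σ_k (∂x^k/∂x'^i)(∂x^k/∂x'^j).
Jacobian: ∂x/∂u = cos(α), ∂x/∂v = -sin(α), ∂y/∂u = sin(α), ∂y/∂v = cos(α)
g'_{uu} = (cos(α))(cos(α)) + (sin(α))(sin(α)) = 1
g'_{uv} = (cos(α))(-sin(α)) + (sin(α))(cos(α)) = 0
g'_{vv} = (-sin(α))(-sin(α)) + (cos(α))(cos(α)) = 1
g'_{ij} = diag(1, 1)
The Euclidean metric is invariant under rotations.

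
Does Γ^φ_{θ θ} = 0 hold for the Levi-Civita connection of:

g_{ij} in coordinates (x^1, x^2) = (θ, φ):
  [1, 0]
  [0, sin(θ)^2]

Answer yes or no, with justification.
Γ^φ_{θ θ} = (1/2) g^{φφ} (∂_θ g_{φθ} + ∂_θ g_{φθ} - ∂_φ g_{θθ}) = (1/2)(1/sin(θ)^2)((0) + (0) - (0)) = 0
This equals the proposed value 0.
Yes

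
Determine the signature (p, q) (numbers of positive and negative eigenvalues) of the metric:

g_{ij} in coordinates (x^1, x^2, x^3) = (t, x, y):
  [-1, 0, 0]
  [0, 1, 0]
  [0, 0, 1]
The metric is diagonal, so its eigenvalues are the diagonal entries: -1, 1, 1 (at a generic point, where coordinate-dependent entries are positive).
2 positive, 1 negative.
(2, 1) - Lorentzian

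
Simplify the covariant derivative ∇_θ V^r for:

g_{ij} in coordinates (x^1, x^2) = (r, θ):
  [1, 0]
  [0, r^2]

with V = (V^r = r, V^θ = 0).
Non-zero Christoffel symbols:
Γ^r_{θ θ} = -r
Γ^θ_{r θ} = 1/r
∇_θ V^r = ∂_θ V^r + Γ^r_{θ j} V^j
  = (0) + (0)(r) + (-r)(0)
  = 0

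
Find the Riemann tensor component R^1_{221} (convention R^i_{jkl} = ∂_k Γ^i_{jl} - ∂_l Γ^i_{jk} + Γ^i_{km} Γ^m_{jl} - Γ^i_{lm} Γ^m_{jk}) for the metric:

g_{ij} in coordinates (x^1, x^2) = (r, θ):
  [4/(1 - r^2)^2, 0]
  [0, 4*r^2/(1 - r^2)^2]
Non-zero Christoffel symbols (Γ^k_{ij} = Γ^k_{ji}):
Γ^r_{r r} = 2*r/(1 - r^2)
Γ^r_{θ θ} = (r^3 + r)/(r^2 - 1)
Γ^θ_{r θ} = (-r^2 - 1)/(r^3 - r)
R^r_{θ θ r} = ∂_θ Γ^r_{θ r} - ∂_r Γ^r_{θ θ} + Γ^r_{θ m} Γ^m_{θ r} - Γ^r_{r m} Γ^m_{θ θ}
  = (0) - ((r^4 - 4*r^2 - 1)/(r^2 - 1)^2) + (-(r^2 + 1)^2/(r^2 - 1)^2) - (-2*r^2*(r^2 + 1)/(r^2 - 1)^2) = 4*r^2/(r^2 - 1)^2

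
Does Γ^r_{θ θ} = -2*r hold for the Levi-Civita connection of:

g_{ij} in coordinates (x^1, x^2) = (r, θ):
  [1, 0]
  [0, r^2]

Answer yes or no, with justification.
Γ^r_{θ θ} = (1/2) g^{rr} (∂_θ g_{rθ} + ∂_θ g_{rθ} - ∂_r g_{θθ}) = (1/2)(1)((0) + (0) - (2*r)) = -r
This differs from the proposed value -2*r.
No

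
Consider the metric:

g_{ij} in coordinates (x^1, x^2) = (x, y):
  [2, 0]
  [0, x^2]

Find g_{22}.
With x^1 = x, x^2 = y, g_{22} = g_{yy} is the row-2, column-2 entry of the matrix.
g_{22} = x^2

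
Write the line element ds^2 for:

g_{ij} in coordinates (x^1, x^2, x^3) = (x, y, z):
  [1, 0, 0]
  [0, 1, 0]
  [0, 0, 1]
ds^2 = g_{ij} dx^i dx^j; only the non-zero components contribute.
ds^2 = dx^2 + dy^2 + dz^2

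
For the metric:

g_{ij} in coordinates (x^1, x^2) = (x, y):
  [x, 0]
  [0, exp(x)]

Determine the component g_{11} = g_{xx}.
With x^1 = x, x^2 = y, g_{11} = g_{xx} is the row-1, column-1 entry of the matrix.
g_{11} = x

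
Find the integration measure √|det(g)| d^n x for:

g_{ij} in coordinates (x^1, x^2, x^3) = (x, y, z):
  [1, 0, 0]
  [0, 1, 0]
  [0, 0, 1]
det(g) = 1
√|det(g)| = 1
Volume element: dV = 1 dx dy dz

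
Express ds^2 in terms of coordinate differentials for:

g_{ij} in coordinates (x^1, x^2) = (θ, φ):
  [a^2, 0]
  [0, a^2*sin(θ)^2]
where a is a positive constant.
ds^2 = g_{ij} dx^i dx^j; only the non-zero components contribute.
ds^2 = a^2 dθ^2 + a^2*sin(θ)^2 dφ^2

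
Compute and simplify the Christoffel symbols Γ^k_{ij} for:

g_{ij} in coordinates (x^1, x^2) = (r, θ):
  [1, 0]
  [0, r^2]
Using Γ^k_{ij} = (1/2) g^{km} (∂_i g_{mj} + ∂_j g_{mi} - ∂_m g_{ij}); the metric is diagonal, so only the m = k term contributes.
Non-zero symbols (using the symmetry Γ^k_{ij} = Γ^k_{ji}):
Γ^r_{θ θ} = (1/2) g^{rr} (∂_θ g_{rθ} + ∂_θ g_{rθ} - ∂_r g_{θθ}) = (1/2)(1)((0) + (0) - (2*r)) = -r
Γ^θ_{r θ} = (1/2) g^{θθ} (∂_r g_{θθ} + ∂_θ g_{θr} - ∂_θ g_{rθ}) = (1/2)(1/r^2)((2*r) + (0) - (0)) = 1/r
All other Christoffel symbols are zero.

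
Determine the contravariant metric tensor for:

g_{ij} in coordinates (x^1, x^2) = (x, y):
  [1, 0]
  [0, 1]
The metric is diagonal, so g^{ij} is diagonal with entries 1/g_{ii}: diag(1, 1).
g^{ij}:
  [1, 0]
  [0, 1]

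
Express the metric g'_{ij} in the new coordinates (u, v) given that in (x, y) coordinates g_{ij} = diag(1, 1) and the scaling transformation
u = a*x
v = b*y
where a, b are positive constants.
Invert the transformation: x = u/a, y = v/b
g'_{ij} = (∂x^k/∂x'^i)(∂x^l/∂x'^j) g_{kl}; with g_{kl} = δ_{kl} this is Σ_k (∂x^k/∂x'^i)(∂x^k/∂x'^j).
Jacobian: ∂x/∂u = 1/a, ∂x/∂v = 0, ∂y/∂u = 0, ∂y/∂v = 1/b
g'_{uu} = (1/a)(1/a) + (0)(0) = 1/a^2
g'_{uv} = (1/a)(0) + (0)(1/b) = 0
g'_{vv} = (0)(0) + (1/b)(1/b) = 1/b^2
g'_{ij} = diag(1/a^2, 1/b^2)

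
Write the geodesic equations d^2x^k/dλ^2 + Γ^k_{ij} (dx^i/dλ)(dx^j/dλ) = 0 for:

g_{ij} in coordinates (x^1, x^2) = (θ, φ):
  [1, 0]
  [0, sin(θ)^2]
Geodesic equation: d^2x^k/dλ^2 + Γ^k_{ij} (dx^i/dλ)(dx^j/dλ) = 0.
Non-zero Christoffel symbols:
Γ^θ_{φ φ} = -sin(2*θ)/2
Γ^φ_{θ φ} = 1/tan(θ)
Substituting (the symmetric pair Γ^k_{ij}, Γ^k_{ji} combines into a factor 2):
d^2θ/dλ^2 - (sin(2*θ)/2) (dφ/dλ)^2 = 0
d^2φ/dλ^2 + (2/tan(θ)) (dθ/dλ)(dφ/dλ) = 0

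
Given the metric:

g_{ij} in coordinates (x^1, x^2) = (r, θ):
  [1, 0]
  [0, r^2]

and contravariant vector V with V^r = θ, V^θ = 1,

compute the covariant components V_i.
V_i = g_{ij} V^j:
V_r = (1)(θ) + (0)(1) = θ
V_θ = (0)(θ) + (r^2)(1) = r^2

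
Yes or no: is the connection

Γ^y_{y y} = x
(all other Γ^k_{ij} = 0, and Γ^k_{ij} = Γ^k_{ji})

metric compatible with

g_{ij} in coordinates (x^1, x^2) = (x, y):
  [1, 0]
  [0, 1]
Using ∇_k g_{ij} = ∂_k g_{ij} - Γ^m_{ki} g_{mj} - Γ^m_{kj} g_{im}:
∇_y g_{yy} = (0) - (x) - (x) = -2*x ≠ 0
So the connection is not metric compatible (it is not the Levi-Civita connection).
No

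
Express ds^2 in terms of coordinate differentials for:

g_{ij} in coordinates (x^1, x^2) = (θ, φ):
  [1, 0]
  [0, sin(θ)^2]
ds^2 = g_{ij} dx^i dx^j; only the non-zero components contribute.
ds^2 = dθ^2 + sin(θ)^2 dφ^2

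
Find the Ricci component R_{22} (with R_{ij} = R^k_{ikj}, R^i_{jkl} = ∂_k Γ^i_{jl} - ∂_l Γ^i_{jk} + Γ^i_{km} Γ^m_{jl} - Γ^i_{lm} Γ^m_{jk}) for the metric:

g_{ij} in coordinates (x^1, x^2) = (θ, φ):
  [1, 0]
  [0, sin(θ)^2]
Non-zero Christoffel symbols (Γ^k_{ij} = Γ^k_{ji}):
Γ^θ_{φ φ} = -sin(2*θ)/2
Γ^φ_{θ φ} = 1/tan(θ)
R^θ_{φ θ φ} = ∂_θ Γ^θ_{φ φ} - ∂_φ Γ^θ_{φ θ} + Γ^θ_{θ m} Γ^m_{φ φ} - Γ^θ_{φ m} Γ^m_{φ θ}
  = (-cos(2*θ)) - (0) + (0) - (-cos(θ)^2) = sin(θ)^2
R^φ_{φ φ φ} = 0 (a repeated index in an antisymmetric pair)
R_{φφ} = R^θ_{φ θ φ} + R^φ_{φ φ φ} = (sin(θ)^2) + (0) = sin(θ)^2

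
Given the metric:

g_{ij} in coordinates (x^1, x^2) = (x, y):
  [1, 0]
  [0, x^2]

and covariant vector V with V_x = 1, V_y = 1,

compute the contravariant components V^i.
Inverse metric (diagonal): g^{xx} = 1, g^{yy} = 1/x^2
V^i = g^{ij} V_j:
V^x = (1)(1) + (0)(1) = 1
V^y = (0)(1) + (1/x^2)(1) = 1/x^2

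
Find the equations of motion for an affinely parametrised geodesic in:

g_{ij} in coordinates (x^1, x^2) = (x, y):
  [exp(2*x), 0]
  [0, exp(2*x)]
Geodesic equation: d^2x^k/dλ^2 + Γ^k_{ij} (dx^i/dλ)(dx^j/dλ) = 0.
Non-zero Christoffel symbols:
Γ^x_{x x} = 1
Γ^x_{y y} = -1
Γ^y_{x y} = 1
Substituting (the symmetric pair Γ^k_{ij}, Γ^k_{ji} combines into a factor 2):
d^2x/dλ^2 + (dx/dλ)^2 - (dy/dλ)^2 = 0
d^2y/dλ^2 + 2 (dx/dλ)(dy/dλ) = 0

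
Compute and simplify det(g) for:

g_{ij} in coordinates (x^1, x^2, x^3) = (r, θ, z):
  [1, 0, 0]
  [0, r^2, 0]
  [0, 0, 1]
Diagonal metric: det(g) = g_{11}·g_{22}·g_{33}
= (1)·(r^2)·(1)
det(g) = r^2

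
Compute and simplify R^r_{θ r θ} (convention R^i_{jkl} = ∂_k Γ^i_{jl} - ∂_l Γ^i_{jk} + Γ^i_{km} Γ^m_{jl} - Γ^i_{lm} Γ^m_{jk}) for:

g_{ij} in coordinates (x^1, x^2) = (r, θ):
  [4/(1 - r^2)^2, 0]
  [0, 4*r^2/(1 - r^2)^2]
Non-zero Christoffel symbols (Γ^k_{ij} = Γ^k_{ji}):
Γ^r_{r r} = 2*r/(1 - r^2)
Γ^r_{θ θ} = (r^3 + r)/(r^2 - 1)
Γ^θ_{r θ} = (-r^2 - 1)/(r^3 - r)
R^r_{θ r θ} = ∂_r Γ^r_{θ θ} - ∂_θ Γ^r_{θ r} + Γ^r_{r m} Γ^m_{θ θ} - Γ^r_{θ m} Γ^m_{θ r}
  = ((r^4 - 4*r^2 - 1)/(r^2 - 1)^2) - (0) + (-2*r^2*(r^2 + 1)/(r^2 - 1)^2) - (-(r^2 + 1)^2/(r^2 - 1)^2) = -4*r^2/(r^2 - 1)^2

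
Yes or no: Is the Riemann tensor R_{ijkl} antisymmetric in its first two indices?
R_{ijkl} = -R_{jikl} (follows from metric compatibility).
Yes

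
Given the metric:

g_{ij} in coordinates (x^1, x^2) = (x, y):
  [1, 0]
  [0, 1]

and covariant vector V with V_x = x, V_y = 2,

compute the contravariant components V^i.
Inverse metric (diagonal): g^{xx} = 1, g^{yy} = 1
V^i = g^{ij} V_j:
V^x = (1)(x) + (0)(2) = x
V^y = (0)(x) + (1)(2) = 2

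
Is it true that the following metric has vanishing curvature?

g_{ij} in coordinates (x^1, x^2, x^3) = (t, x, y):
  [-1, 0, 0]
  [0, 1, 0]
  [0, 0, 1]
All metric components are constant, so every Christoffel symbol vanishes and R^i_{jkl} = 0.
Yes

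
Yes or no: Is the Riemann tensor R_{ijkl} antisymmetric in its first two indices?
R_{ijkl} = -R_{jikl} (follows from metric compatibility).
Yes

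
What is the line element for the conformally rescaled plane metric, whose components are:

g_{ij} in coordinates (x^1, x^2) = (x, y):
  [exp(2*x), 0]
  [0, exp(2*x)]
ds^2 = g_{ij} dx^i dx^j; only the non-zero components contribute.
ds^2 = exp(2*x) dx^2 + exp(2*x) dy^2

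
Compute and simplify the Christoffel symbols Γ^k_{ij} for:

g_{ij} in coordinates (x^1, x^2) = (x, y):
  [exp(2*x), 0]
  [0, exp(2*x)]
Using Γ^k_{ij} = (1/2) g^{km} (∂_i g_{mj} + ∂_j g_{mi} - ∂_m g_{ij}); the metric is diagonal, so only the m = k term contributes.
Non-zero symbols (using the symmetry Γ^k_{ij} = Γ^k_{ji}):
Γ^x_{x x} = (1/2) g^{xx} (∂_x g_{xx} + ∂_x g_{xx} - ∂_x g_{xx}) = (1/2)(exp(-2*x))((2*exp(2*x)) + (2*exp(2*x)) - (2*exp(2*x))) = 1
Γ^x_{y y} = (1/2) g^{xx} (∂_y g_{xy} + ∂_y g_{xy} - ∂_x g_{yy}) = (1/2)(exp(-2*x))((0) + (0) - (2*exp(2*x))) = -1
Γ^y_{x y} = (1/2) g^{yy} (∂_x g_{yy} + ∂_y g_{yx} - ∂_y g_{xy}) = (1/2)(exp(-2*x))((2*exp(2*x)) + (0) - (0)) = 1
All other Christoffel symbols are zero.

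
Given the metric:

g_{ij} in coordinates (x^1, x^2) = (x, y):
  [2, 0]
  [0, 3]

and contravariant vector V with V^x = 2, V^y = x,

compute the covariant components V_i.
V_i = g_{ij} V^j:
V_x = (2)(2) + (0)(x) = 4
V_y = (0)(2) + (3)(x) = 3*x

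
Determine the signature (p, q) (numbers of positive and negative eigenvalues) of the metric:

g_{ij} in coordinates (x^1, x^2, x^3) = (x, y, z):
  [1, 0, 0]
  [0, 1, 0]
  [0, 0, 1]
The metric is diagonal, so its eigenvalues are the diagonal entries: 1, 1, 1 (at a generic point, where coordinate-dependent entries are positive).
3 positive, 0 negative.
(3, 0) - Riemannian (positive definite)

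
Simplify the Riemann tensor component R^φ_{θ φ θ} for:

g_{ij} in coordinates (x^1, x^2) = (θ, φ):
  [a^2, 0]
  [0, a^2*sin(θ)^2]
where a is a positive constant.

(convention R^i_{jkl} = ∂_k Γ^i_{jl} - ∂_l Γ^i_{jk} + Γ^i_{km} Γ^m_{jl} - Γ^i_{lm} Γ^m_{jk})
Non-zero Christoffel symbols (Γ^k_{ij} = Γ^k_{ji}):
Γ^θ_{φ φ} = -sin(2*θ)/2
Γ^φ_{θ φ} = 1/tan(θ)
R^φ_{θ φ θ} = ∂_φ Γ^φ_{θ θ} - ∂_θ Γ^φ_{θ φ} + Γ^φ_{φ m} Γ^m_{θ θ} - Γ^φ_{θ m} Γ^m_{θ φ}
  = (0) - (-1/sin(θ)^2) + (0) - (1/tan(θ)^2) = 1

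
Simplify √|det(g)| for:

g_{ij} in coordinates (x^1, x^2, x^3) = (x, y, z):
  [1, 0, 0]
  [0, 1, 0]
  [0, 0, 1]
det(g) = 1
√|det(g)| = 1
Volume element: dV = 1 dx dy dz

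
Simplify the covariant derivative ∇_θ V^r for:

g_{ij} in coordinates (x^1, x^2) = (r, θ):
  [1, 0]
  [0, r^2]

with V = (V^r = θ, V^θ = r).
Non-zero Christoffel symbols:
Γ^r_{θ θ} = -r
Γ^θ_{r θ} = 1/r
∇_θ V^r = ∂_θ V^r + Γ^r_{θ j} V^j
  = (1) + (0)(θ) + (-r)(r)
  = 1 - r^2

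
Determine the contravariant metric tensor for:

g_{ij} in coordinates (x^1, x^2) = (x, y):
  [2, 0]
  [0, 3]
The metric is diagonal, so g^{ij} is diagonal with entries 1/g_{ii}: diag(1/2, 1/3).
g^{ij}:
  [1/2, 0]
  [0, 1/3]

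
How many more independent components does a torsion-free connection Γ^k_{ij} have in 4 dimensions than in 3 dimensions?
Independent components in n dimensions: n × n(n+1)/2 = n^2(n+1)/2.
4D: 4 × 10 = 40
3D: 3 × 6 = 18
Difference = 40 - 18 = 22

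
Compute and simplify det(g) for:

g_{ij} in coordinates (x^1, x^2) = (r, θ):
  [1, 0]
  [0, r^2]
For a 2×2 metric: det(g) = g_{11}·g_{22} - g_{12}·g_{21}
= (1)·(r^2) - (0)·(0)
= r^2 - 0
det(g) = r^2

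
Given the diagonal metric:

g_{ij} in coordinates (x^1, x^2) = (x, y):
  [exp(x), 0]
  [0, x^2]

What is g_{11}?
With x^1 = x, x^2 = y, g_{11} = g_{xx} is the row-1, column-1 entry of the matrix.
g_{11} = exp(x)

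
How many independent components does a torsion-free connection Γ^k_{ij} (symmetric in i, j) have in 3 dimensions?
Γ^k_{ij} has n choices for the upper index and n(n+1)/2 independent symmetric lower index pairs.
Total = 3 × 3×4/2 = 3 × 6 = 18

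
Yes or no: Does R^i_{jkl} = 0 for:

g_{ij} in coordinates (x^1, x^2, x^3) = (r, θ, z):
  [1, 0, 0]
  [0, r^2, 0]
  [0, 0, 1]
Non-zero Christoffel symbols:
Γ^r_{θ θ} = -r
Γ^θ_{r θ} = 1/r
Ricci tensor: R_{rr} = 0, R_{rθ} = 0, R_{rz} = 0, R_{θθ} = 0, R_{θz} = 0, R_{zz} = 0
All R_{ij} vanish; in 3 dimensions the Riemann tensor is fully determined by the Ricci tensor, so R^i_{jkl} = 0: the metric is flat (curvilinear coordinates on flat space).
Yes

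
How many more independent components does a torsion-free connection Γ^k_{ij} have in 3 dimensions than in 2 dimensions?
Independent components in n dimensions: n × n(n+1)/2 = n^2(n+1)/2.
3D: 3 × 6 = 18
2D: 2 × 3 = 6
Difference = 18 - 6 = 12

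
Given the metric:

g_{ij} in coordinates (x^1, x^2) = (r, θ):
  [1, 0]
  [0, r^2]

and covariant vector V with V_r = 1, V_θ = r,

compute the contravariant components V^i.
Inverse metric (diagonal): g^{rr} = 1, g^{θθ} = 1/r^2
V^i = g^{ij} V_j:
V^r = (1)(1) + (0)(r) = 1
V^θ = (0)(1) + (1/r^2)(r) = 1/r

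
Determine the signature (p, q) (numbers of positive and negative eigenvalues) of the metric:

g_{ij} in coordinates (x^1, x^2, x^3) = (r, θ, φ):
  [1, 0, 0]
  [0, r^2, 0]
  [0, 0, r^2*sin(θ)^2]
The metric is diagonal, so its eigenvalues are the diagonal entries: 1, r^2, r^2*sin(θ)^2 (at a generic point, where coordinate-dependent entries are positive).
3 positive, 0 negative.
(3, 0) - Riemannian (positive definite)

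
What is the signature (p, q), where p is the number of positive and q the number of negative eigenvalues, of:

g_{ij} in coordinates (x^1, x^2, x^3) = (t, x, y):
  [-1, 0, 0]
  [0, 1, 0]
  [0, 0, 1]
The metric is diagonal, so its eigenvalues are the diagonal entries: -1, 1, 1 (at a generic point, where coordinate-dependent entries are positive).
2 positive, 1 negative.
(2, 1) - Lorentzian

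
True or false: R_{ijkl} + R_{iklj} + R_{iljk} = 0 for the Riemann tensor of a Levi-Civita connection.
This is the first (algebraic) Bianchi identity.
True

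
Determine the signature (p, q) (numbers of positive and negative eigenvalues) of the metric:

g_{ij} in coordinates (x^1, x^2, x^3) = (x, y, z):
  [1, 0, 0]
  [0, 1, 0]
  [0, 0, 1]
The metric is diagonal, so its eigenvalues are the diagonal entries: 1, 1, 1 (at a generic point, where coordinate-dependent entries are positive).
3 positive, 0 negative.
(3, 0) - Riemannian (positive definite)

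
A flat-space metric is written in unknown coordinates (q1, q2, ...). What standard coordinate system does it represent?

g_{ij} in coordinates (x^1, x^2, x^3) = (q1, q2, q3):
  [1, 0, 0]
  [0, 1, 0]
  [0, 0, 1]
All components are constant and the metric is the identity, i.e. orthonormal rectilinear coordinates.
Cartesian (3D) coordinates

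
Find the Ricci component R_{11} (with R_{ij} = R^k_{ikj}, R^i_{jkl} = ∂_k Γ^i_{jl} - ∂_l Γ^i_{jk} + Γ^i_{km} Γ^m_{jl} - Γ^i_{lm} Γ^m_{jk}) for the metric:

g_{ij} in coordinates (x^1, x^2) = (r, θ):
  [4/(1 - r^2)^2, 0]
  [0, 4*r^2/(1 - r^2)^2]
Non-zero Christoffel symbols (Γ^k_{ij} = Γ^k_{ji}):
Γ^r_{r r} = 2*r/(1 - r^2)
Γ^r_{θ θ} = (r^3 + r)/(r^2 - 1)
Γ^θ_{r θ} = (-r^2 - 1)/(r^3 - r)
R^r_{r r r} = 0 (a repeated index in an antisymmetric pair)
R^θ_{r θ r} = ∂_θ Γ^θ_{r r} - ∂_r Γ^θ_{r θ} + Γ^θ_{θ m} Γ^m_{r r} - Γ^θ_{r m} Γ^m_{r θ}
  = (0) - ((r^4 + 4*r^2 - 1)/(r^3 - r)^2) + (2*(r^2 + 1)/(r^2 - 1)^2) - ((r^2 + 1)^2/(r^3 - r)^2) = -4/(r^2 - 1)^2
R_{rr} = R^r_{r r r} + R^θ_{r θ r} = (0) + (-4/(r^2 - 1)^2) = -4/(r^2 - 1)^2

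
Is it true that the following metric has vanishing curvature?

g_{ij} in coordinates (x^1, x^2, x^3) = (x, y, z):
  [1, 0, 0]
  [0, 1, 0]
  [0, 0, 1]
All metric components are constant, so every Christoffel symbol vanishes and R^i_{jkl} = 0.
Yes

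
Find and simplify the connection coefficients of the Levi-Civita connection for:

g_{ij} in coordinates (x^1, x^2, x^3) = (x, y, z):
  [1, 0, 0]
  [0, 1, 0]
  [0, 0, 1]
Using Γ^k_{ij} = (1/2) g^{km} (∂_i g_{mj} + ∂_j g_{mi} - ∂_m g_{ij}); the metric is diagonal, so only the m = k term contributes.
Every metric component is constant, so all ∂_m g_{ij} = 0 and every Christoffel symbol vanishes.
All Christoffel symbols are zero.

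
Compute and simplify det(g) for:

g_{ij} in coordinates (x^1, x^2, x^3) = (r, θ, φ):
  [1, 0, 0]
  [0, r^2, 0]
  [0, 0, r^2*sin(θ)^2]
Diagonal metric: det(g) = g_{11}·g_{22}·g_{33}
= (1)·(r^2)·(r^2*sin(θ)^2)
det(g) = r^4*sin(θ)^2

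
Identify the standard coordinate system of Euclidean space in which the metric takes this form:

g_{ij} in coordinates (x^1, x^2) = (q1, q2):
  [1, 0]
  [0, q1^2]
The line element ds^2 = dq1^2 + q1^2 dq2^2 is dr^2 + r^2 dθ^2 with q1 = r, q2 = θ.
polar coordinates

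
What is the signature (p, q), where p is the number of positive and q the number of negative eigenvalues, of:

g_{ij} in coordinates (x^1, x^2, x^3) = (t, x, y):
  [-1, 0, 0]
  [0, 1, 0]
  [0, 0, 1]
The metric is diagonal, so its eigenvalues are the diagonal entries: -1, 1, 1 (at a generic point, where coordinate-dependent entries are positive).
2 positive, 1 negative.
(2, 1) - Lorentzian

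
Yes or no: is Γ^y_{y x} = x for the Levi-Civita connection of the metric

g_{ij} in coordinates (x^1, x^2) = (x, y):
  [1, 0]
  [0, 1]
Γ^y_{y x} = (1/2) g^{yy} (∂_y g_{yx} + ∂_x g_{yy} - ∂_y g_{yx}) = (1/2)(1)((0) + (0) - (0)) = 0
This differs from the proposed value x.
No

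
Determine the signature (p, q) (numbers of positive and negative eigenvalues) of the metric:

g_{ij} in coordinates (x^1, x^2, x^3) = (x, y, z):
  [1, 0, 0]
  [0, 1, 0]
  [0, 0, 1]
The metric is diagonal, so its eigenvalues are the diagonal entries: 1, 1, 1 (at a generic point, where coordinate-dependent entries are positive).
3 positive, 0 negative.
(3, 0) - Riemannian (positive definite)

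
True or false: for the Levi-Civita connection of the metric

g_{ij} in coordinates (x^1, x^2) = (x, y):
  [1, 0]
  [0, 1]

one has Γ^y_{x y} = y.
Γ^y_{x y} = (1/2) g^{yy} (∂_x g_{yy} + ∂_y g_{yx} - ∂_y g_{xy}) = (1/2)(1)((0) + (0) - (0)) = 0
This differs from the proposed value y.
False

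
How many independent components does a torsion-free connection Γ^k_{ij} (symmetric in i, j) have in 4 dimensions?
Γ^k_{ij} has n choices for the upper index and n(n+1)/2 independent symmetric lower index pairs.
Total = 4 × 4×5/2 = 4 × 10 = 40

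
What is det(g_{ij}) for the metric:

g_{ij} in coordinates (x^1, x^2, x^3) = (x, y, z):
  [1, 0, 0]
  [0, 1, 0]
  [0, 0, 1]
Diagonal metric: det(g) = g_{11}·g_{22}·g_{33}
= (1)·(1)·(1)
det(g) = 1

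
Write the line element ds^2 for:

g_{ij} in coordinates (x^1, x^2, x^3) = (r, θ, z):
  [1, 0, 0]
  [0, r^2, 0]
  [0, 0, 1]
ds^2 = g_{ij} dx^i dx^j; only the non-zero components contribute.
ds^2 = dr^2 + r^2 dθ^2 + dz^2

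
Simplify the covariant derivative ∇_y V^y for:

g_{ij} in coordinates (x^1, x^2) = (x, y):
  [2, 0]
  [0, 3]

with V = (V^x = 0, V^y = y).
All Christoffel symbols are zero.
∇_y V^y = ∂_y V^y + Γ^y_{y j} V^j
  = (1) + (0)(0) + (0)(y)
  = 1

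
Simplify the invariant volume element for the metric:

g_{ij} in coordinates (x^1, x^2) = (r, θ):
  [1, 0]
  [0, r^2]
det(g) = r^2
√|det(g)| = r
Volume element: dV = r dr dθ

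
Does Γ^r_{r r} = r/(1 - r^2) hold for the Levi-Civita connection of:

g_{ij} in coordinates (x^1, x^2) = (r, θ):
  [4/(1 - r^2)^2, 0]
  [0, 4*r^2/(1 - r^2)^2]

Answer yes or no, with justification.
Γ^r_{r r} = (1/2) g^{rr} (∂_r g_{rr} + ∂_r g_{rr} - ∂_r g_{rr}) = (1/2)((1 - r^2)^2/4)((16*r/(1 - r^2)^3) + (16*r/(1 - r^2)^3) - (16*r/(1 - r^2)^3)) = 2*r/(1 - r^2)
This differs from the proposed value r/(1 - r^2).
No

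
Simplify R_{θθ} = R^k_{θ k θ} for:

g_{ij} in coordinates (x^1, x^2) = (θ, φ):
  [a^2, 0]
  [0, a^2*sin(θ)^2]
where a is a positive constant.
Non-zero Christoffel symbols (Γ^k_{ij} = Γ^k_{ji}):
Γ^θ_{φ φ} = -sin(2*θ)/2
Γ^φ_{θ φ} = 1/tan(θ)
R^θ_{θ θ θ} = 0 (a repeated index in an antisymmetric pair)
R^φ_{θ φ θ} = ∂_φ Γ^φ_{θ θ} - ∂_θ Γ^φ_{θ φ} + Γ^φ_{φ m} Γ^m_{θ θ} - Γ^φ_{θ m} Γ^m_{θ φ}
  = (0) - (-1/sin(θ)^2) + (0) - (1/tan(θ)^2) = 1
R_{θθ} = R^θ_{θ θ θ} + R^φ_{θ φ θ} = (0) + (1) = 1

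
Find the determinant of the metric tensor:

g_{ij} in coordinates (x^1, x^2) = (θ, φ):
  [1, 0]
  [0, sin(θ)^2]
For a 2×2 metric: det(g) = g_{11}·g_{22} - g_{12}·g_{21}
= (1)·(sin(θ)^2) - (0)·(0)
= sin(θ)^2 - 0
det(g) = sin(θ)^2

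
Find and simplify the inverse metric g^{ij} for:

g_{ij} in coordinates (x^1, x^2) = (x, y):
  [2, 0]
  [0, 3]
The metric is diagonal, so g^{ij} is diagonal with entries 1/g_{ii}: diag(1/2, 1/3).
g^{ij}:
  [1/2, 0]
  [0, 1/3]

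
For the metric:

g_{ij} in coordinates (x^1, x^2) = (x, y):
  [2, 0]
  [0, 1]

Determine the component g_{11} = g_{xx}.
With x^1 = x, x^2 = y, g_{11} = g_{xx} is the row-1, column-1 entry of the matrix.
g_{11} = 2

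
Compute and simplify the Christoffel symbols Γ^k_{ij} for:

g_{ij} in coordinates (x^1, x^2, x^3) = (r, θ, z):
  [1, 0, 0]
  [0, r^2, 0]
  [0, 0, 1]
Using Γ^k_{ij} = (1/2) g^{km} (∂_i g_{mj} + ∂_j g_{mi} - ∂_m g_{ij}); the metric is diagonal, so only the m = k term contributes.
Non-zero symbols (using the symmetry Γ^k_{ij} = Γ^k_{ji}):
Γ^r_{θ θ} = (1/2) g^{rr} (∂_θ g_{rθ} + ∂_θ g_{rθ} - ∂_r g_{θθ}) = (1/2)(1)((0) + (0) - (2*r)) = -r
Γ^θ_{r θ} = (1/2) g^{θθ} (∂_r g_{θθ} + ∂_θ g_{θr} - ∂_θ g_{rθ}) = (1/2)(1/r^2)((2*r) + (0) - (0)) = 1/r
All other Christoffel symbols are zero.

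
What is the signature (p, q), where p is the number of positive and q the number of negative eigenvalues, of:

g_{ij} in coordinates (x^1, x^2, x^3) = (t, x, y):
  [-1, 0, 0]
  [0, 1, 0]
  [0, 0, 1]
The metric is diagonal, so its eigenvalues are the diagonal entries: -1, 1, 1 (at a generic point, where coordinate-dependent entries are positive).
2 positive, 1 negative.
(2, 1) - Lorentzian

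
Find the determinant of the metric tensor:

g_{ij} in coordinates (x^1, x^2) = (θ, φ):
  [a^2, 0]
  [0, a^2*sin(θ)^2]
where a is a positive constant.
For a 2×2 metric: det(g) = g_{11}·g_{22} - g_{12}·g_{21}
= (a^2)·(a^2*sin(θ)^2) - (0)·(0)
= a^4*sin(θ)^2 - 0
det(g) = a^4*sin(θ)^2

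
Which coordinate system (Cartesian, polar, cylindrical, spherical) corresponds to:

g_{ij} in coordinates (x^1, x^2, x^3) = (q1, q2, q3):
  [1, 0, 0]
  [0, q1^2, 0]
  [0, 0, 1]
The line element ds^2 = dq1^2 + q1^2 dq2^2 + dq3^2 is dr^2 + r^2 dθ^2 + dz^2 with q1 = r, q2 = θ, q3 = z.
cylindrical coordinates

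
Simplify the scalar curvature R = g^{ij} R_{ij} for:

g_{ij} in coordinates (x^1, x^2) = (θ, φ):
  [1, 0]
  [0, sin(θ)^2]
Non-zero Christoffel symbols (Γ^k_{ij} = Γ^k_{ji}):
Γ^θ_{φ φ} = -sin(2*θ)/2
Γ^φ_{θ φ} = 1/tan(θ)
Ricci tensor (R_{ij} = R^k_{ikj}): R_{θθ} = 1, R_{θφ} = 0, R_{φφ} = sin(θ)^2
Inverse metric: g^{θθ} = 1, g^{φφ} = 1/sin(θ)^2
R = g^{ij} R_{ij} = (1)(1) + (1/sin(θ)^2)(sin(θ)^2) = 2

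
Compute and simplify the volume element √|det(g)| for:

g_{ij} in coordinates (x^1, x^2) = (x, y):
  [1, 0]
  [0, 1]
det(g) = 1
√|det(g)| = 1
Volume element: dV = 1 dx dy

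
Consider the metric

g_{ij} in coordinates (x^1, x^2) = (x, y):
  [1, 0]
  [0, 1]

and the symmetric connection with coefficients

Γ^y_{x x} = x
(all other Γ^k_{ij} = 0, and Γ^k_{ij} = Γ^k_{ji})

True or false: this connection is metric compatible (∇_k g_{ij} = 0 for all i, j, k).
Using ∇_k g_{ij} = ∂_k g_{ij} - Γ^m_{ki} g_{mj} - Γ^m_{kj} g_{im}:
∇_x g_{xy} = (0) - (x) - (0) = -x ≠ 0
So the connection is not metric compatible (it is not the Levi-Civita connection).
False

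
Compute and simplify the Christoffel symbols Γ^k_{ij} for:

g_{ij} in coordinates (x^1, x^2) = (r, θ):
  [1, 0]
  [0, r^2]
Using Γ^k_{ij} = (1/2) g^{km} (∂_i g_{mj} + ∂_j g_{mi} - ∂_m g_{ij}); the metric is diagonal, so only the m = k term contributes.
Non-zero symbols (using the symmetry Γ^k_{ij} = Γ^k_{ji}):
Γ^r_{θ θ} = (1/2) g^{rr} (∂_θ g_{rθ} + ∂_θ g_{rθ} - ∂_r g_{θθ}) = (1/2)(1)((0) + (0) - (2*r)) = -r
Γ^θ_{r θ} = (1/2) g^{θθ} (∂_r g_{θθ} + ∂_θ g_{θr} - ∂_θ g_{rθ}) = (1/2)(1/r^2)((2*r) + (0) - (0)) = 1/r
All other Christoffel symbols are zero.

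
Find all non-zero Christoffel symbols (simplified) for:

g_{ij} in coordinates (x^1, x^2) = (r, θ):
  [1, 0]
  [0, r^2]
Using Γ^k_{ij} = (1/2) g^{km} (∂_i g_{mj} + ∂_j g_{mi} - ∂_m g_{ij}); the metric is diagonal, so only the m = k term contributes.
Non-zero symbols (using the symmetry Γ^k_{ij} = Γ^k_{ji}):
Γ^r_{θ θ} = (1/2) g^{rr} (∂_θ g_{rθ} + ∂_θ g_{rθ} - ∂_r g_{θθ}) = (1/2)(1)((0) + (0) - (2*r)) = -r
Γ^θ_{r θ} = (1/2) g^{θθ} (∂_r g_{θθ} + ∂_θ g_{θr} - ∂_θ g_{rθ}) = (1/2)(1/r^2)((2*r) + (0) - (0)) = 1/r
All other Christoffel symbols are zero.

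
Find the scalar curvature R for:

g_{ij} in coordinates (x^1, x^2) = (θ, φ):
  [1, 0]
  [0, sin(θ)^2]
Non-zero Christoffel symbols (Γ^k_{ij} = Γ^k_{ji}):
Γ^θ_{φ φ} = -sin(2*θ)/2
Γ^φ_{θ φ} = 1/tan(θ)
Ricci tensor (R_{ij} = R^k_{ikj}): R_{θθ} = 1, R_{θφ} = 0, R_{φφ} = sin(θ)^2
Inverse metric: g^{θθ} = 1, g^{φφ} = 1/sin(θ)^2
R = g^{ij} R_{ij} = (1)(1) + (1/sin(θ)^2)(sin(θ)^2) = 2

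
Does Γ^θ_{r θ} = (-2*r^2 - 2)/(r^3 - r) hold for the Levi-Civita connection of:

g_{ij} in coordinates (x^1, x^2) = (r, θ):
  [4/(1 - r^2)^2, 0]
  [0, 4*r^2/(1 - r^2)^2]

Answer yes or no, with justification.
Γ^θ_{r θ} = (1/2) g^{θθ} (∂_r g_{θθ} + ∂_θ g_{θr} - ∂_θ g_{rθ}) = (1/2)((1 - r^2)^2/(4*r^2))((-8*(r^3 + r)/(r^2 - 1)^3) + (0) - (0)) = (-r^2 - 1)/(r^3 - r)
This differs from the proposed value (-2*r^2 - 2)/(r^3 - r).
No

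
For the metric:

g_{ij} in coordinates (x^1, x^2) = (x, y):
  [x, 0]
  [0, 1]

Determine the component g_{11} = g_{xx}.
With x^1 = x, x^2 = y, g_{11} = g_{xx} is the row-1, column-1 entry of the matrix.
g_{11} = x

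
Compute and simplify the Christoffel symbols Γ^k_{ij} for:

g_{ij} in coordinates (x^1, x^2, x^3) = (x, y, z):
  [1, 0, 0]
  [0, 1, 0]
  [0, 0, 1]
Using Γ^k_{ij} = (1/2) g^{km} (∂_i g_{mj} + ∂_j g_{mi} - ∂_m g_{ij}); the metric is diagonal, so only the m = k term contributes.
Every metric component is constant, so all ∂_m g_{ij} = 0 and every Christoffel symbol vanishes.
All Christoffel symbols are zero.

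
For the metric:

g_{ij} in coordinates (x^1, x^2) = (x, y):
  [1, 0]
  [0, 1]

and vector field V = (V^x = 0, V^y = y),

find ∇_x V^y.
All Christoffel symbols are zero.
∇_x V^y = ∂_x V^y + Γ^y_{x j} V^j
  = (0) + (0)(0) + (0)(y)
  = 0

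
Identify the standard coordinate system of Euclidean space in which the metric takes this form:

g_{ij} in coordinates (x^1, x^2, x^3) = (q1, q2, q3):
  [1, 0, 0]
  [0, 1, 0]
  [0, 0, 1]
All components are constant and the metric is the identity, i.e. orthonormal rectilinear coordinates.
Cartesian (3D) coordinates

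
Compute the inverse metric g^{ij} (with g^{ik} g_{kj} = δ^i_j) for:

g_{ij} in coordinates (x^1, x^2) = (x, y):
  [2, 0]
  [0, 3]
The metric is diagonal, so g^{ij} is diagonal with entries 1/g_{ii}: diag(1/2, 1/3).
g^{ij}:
  [1/2, 0]
  [0, 1/3]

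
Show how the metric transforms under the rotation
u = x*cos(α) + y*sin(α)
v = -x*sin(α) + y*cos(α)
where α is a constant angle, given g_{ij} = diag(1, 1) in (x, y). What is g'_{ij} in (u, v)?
Invert the transformation: x = u*cos(α) - v*sin(α), y = u*sin(α) + v*cos(α)
g'_{ij} = (∂x^k/∂x'^i)(∂x^l/∂x'^j) g_{kl}; with g_{kl} = δ_{kl} this is Σ_k (∂x^k/∂x'^i)(∂x^k/∂x'^j).
Jacobian: ∂x/∂u = cos(α), ∂x/∂v = -sin(α), ∂y/∂u = sin(α), ∂y/∂v = cos(α)
g'_{uu} = (cos(α))(cos(α)) + (sin(α))(sin(α)) = 1
g'_{uv} = (cos(α))(-sin(α)) + (sin(α))(cos(α)) = 0
g'_{vv} = (-sin(α))(-sin(α)) + (cos(α))(cos(α)) = 1
g'_{ij} = diag(1, 1)
The Euclidean metric is invariant under rotations.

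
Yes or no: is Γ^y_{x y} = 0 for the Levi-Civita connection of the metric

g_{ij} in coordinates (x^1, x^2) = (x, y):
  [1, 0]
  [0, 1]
Γ^y_{x y} = (1/2) g^{yy} (∂_x g_{yy} + ∂_y g_{yx} - ∂_y g_{xy}) = (1/2)(1)((0) + (0) - (0)) = 0
This equals the proposed value 0.
Yes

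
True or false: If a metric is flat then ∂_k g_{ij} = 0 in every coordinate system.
Flatness means R^i_{jkl} = 0; the components can still vary, e.g. the flat plane in polar coordinates has g_{θθ} = r^2.
False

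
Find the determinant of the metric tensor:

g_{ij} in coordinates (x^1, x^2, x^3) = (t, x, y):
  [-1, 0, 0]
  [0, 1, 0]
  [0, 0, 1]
Diagonal metric: det(g) = g_{11}·g_{22}·g_{33}
= (-1)·(1)·(1)
det(g) = -1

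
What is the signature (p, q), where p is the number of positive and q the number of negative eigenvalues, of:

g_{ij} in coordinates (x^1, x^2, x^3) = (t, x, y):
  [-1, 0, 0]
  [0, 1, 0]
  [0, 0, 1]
The metric is diagonal, so its eigenvalues are the diagonal entries: -1, 1, 1 (at a generic point, where coordinate-dependent entries are positive).
2 positive, 1 negative.
(2, 1) - Lorentzian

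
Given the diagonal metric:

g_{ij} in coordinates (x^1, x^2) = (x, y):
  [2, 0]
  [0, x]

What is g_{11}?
With x^1 = x, x^2 = y, g_{11} = g_{xx} is the row-1, column-1 entry of the matrix.
g_{11} = 2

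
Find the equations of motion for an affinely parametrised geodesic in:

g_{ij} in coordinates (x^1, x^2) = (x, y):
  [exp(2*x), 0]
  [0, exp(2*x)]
Geodesic equation: d^2x^k/dλ^2 + Γ^k_{ij} (dx^i/dλ)(dx^j/dλ) = 0.
Non-zero Christoffel symbols:
Γ^x_{x x} = 1
Γ^x_{y y} = -1
Γ^y_{x y} = 1
Substituting (the symmetric pair Γ^k_{ij}, Γ^k_{ji} combines into a factor 2):
d^2x/dλ^2 + (dx/dλ)^2 - (dy/dλ)^2 = 0
d^2y/dλ^2 + 2 (dx/dλ)(dy/dλ) = 0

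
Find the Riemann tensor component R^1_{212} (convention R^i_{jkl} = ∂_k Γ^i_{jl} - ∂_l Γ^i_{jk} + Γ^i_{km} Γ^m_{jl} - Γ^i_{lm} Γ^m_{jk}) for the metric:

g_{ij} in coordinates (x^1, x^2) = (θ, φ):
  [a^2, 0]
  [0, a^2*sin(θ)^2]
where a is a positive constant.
Non-zero Christoffel symbols (Γ^k_{ij} = Γ^k_{ji}):
Γ^θ_{φ φ} = -sin(2*θ)/2
Γ^φ_{θ φ} = 1/tan(θ)
R^θ_{φ θ φ} = ∂_θ Γ^θ_{φ φ} - ∂_φ Γ^θ_{φ θ} + Γ^θ_{θ m} Γ^m_{φ φ} - Γ^θ_{φ m} Γ^m_{φ θ}
  = (-cos(2*θ)) - (0) + (0) - (-cos(θ)^2) = sin(θ)^2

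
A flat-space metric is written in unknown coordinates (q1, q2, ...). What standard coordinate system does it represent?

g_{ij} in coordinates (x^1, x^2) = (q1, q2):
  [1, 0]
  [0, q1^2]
The line element ds^2 = dq1^2 + q1^2 dq2^2 is dr^2 + r^2 dθ^2 with q1 = r, q2 = θ.
polar coordinates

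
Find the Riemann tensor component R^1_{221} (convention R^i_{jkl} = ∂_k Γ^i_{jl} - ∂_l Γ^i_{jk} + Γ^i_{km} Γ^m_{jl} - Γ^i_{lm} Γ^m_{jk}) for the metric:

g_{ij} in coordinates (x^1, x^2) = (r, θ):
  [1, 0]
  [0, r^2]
Non-zero Christoffel symbols (Γ^k_{ij} = Γ^k_{ji}):
Γ^r_{θ θ} = -r
Γ^θ_{r θ} = 1/r
R^r_{θ θ r} = ∂_θ Γ^r_{θ r} - ∂_r Γ^r_{θ θ} + Γ^r_{θ m} Γ^m_{θ r} - Γ^r_{r m} Γ^m_{θ θ}
  = (0) - (-1) + (-1) - (0) = 0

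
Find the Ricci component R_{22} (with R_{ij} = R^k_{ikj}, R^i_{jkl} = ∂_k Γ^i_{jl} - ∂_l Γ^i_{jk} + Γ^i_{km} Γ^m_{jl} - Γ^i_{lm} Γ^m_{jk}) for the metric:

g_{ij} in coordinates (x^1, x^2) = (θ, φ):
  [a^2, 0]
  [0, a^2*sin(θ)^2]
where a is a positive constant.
Non-zero Christoffel symbols (Γ^k_{ij} = Γ^k_{ji}):
Γ^θ_{φ φ} = -sin(2*θ)/2
Γ^φ_{θ φ} = 1/tan(θ)
R^θ_{φ θ φ} = ∂_θ Γ^θ_{φ φ} - ∂_φ Γ^θ_{φ θ} + Γ^θ_{θ m} Γ^m_{φ φ} - Γ^θ_{φ m} Γ^m_{φ θ}
  = (-cos(2*θ)) - (0) + (0) - (-cos(θ)^2) = sin(θ)^2
R^φ_{φ φ φ} = 0 (a repeated index in an antisymmetric pair)
R_{φφ} = R^θ_{φ θ φ} + R^φ_{φ φ φ} = (sin(θ)^2) + (0) = sin(θ)^2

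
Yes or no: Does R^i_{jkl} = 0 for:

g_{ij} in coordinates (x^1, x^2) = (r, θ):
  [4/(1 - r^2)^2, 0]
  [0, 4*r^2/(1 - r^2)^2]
Non-zero Christoffel symbols:
Γ^r_{r r} = 2*r/(1 - r^2)
Γ^r_{θ θ} = (r^3 + r)/(r^2 - 1)
Γ^θ_{r θ} = (-r^2 - 1)/(r^3 - r)
Ricci tensor: R_{rr} = -4/(r^2 - 1)^2, R_{rθ} = 0, R_{θθ} = -4*r^2/(r^2 - 1)^2
The Ricci tensor is non-zero, so the Riemann tensor is non-zero: not flat.
No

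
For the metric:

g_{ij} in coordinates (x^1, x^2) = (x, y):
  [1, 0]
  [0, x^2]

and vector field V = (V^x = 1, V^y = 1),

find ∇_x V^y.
Non-zero Christoffel symbols:
Γ^x_{y y} = -x
Γ^y_{x y} = 1/x
∇_x V^y = ∂_x V^y + Γ^y_{x j} V^j
  = (0) + (0)(1) + (1/x)(1)
  = 1/x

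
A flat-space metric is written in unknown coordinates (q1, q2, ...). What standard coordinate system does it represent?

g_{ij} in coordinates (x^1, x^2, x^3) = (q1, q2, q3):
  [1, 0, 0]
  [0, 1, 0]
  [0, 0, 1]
All components are constant and the metric is the identity, i.e. orthonormal rectilinear coordinates.
Cartesian (3D) coordinates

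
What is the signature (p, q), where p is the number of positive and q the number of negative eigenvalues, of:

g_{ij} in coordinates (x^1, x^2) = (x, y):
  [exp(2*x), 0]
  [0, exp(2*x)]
The metric is diagonal, so its eigenvalues are the diagonal entries: exp(2*x), exp(2*x) (at a generic point, where coordinate-dependent entries are positive).
2 positive, 0 negative.
(2, 0) - Riemannian (positive definite)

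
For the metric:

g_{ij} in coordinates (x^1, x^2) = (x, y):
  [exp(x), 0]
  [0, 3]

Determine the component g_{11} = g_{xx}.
With x^1 = x, x^2 = y, g_{11} = g_{xx} is the row-1, column-1 entry of the matrix.
g_{11} = exp(x)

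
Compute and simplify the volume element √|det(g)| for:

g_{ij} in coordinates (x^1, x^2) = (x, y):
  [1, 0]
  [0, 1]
det(g) = 1
√|det(g)| = 1
Volume element: dV = 1 dx dy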